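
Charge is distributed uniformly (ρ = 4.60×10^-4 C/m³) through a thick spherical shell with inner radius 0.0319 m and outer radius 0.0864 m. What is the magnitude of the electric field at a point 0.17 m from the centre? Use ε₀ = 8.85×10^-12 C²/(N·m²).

By spherical symmetry E is radial; choose a Gaussian sphere of radius r = 0.17 m (r > 0.0864 m, enclosing the whole shell).
Q_enc = ρ·(4π/3)(b³ − a³) = (4.60×10^-4)·(4π/3)·((0.0864)³ − (0.0319)³) = 1.18e-6 C.
Gauss's law: E·4πr² = Q_enc/ε₀.
E = |Q_enc|/(4πε₀r²) = (1.18×10^-6)/(4π·8.85×10^-12·(0.17)²) = 3.67×10^5 N/C.

|E| = 3.67×10^5 N/C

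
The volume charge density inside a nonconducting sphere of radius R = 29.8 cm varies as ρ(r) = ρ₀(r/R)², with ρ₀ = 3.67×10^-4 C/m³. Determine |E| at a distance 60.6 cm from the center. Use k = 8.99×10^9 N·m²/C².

Symmetry ⇒ E = E(r) r̂. Gaussian sphere of radius r = 60.6 cm (r > R, all charge enclosed).
Q_enc = 4π ∫₀^R ρ₀(r'/R)^2 r'² dr' = 4πρ₀R³/5 = 2.441×10^-5 C.
By Gauss's law, ∮E·dA = E·4πr² = Q_enc/ε₀.
E = k|Q_enc|/r² = (8.99×10^9)(2.441e-5)/(0.606)² = 5.98e5 N/C.

|E| = 5.98×10^5 V/m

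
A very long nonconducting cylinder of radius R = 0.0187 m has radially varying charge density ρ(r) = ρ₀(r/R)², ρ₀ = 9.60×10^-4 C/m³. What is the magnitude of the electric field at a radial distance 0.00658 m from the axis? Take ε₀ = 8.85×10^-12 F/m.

E = 2.21×10^4 N/C

Coaxial Gaussian cylinder, radius r = 0.00658 m, length L (r < R).
λ_enc = ∫₀^r ρ(r')·2πr' dr' = (2πρ₀/R²)·r^4/4 = 8.084e-9 C/m.
Since E is radial and uniform over the curved surface, Φ = E·2πrL = Q_enc/ε₀ = λ_enc L/ε₀.
E = |λ_enc|/(2πε₀r) = (8.084e-9)/(2π·8.85×10^-12·0.00658) = 2.21×10^4 N/C.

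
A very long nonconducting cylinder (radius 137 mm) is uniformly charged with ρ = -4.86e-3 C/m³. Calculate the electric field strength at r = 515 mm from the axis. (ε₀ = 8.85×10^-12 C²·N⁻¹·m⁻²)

Take a coaxial cylindrical Gaussian surface of radius r = 515 mm and length L (r > 137 mm, full cross-section enclosed).
λ_enc = ρ·πR² = (-4.86×10^-3)π(0.137)² = -2.866×10^-4 C/m.
Since E is radial and uniform over the curved surface, Φ = E·2πrL = Q_enc/ε₀ = λ_enc L/ε₀.
E = |λ_enc|/(2πε₀r) = (2.866e-4)/(2π·8.85×10^-12·0.515) = 1.00e7 N/C.

|E| ≈ 1.00e7 N/C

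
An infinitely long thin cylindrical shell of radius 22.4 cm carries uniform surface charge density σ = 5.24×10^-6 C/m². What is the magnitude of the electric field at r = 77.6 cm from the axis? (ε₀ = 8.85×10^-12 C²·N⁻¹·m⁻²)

By cylindrical symmetry E is radial; use a coaxial Gaussian cylinder of radius 77.6 cm and length L (r > 22.4 cm).
The whole shell is enclosed: λ_enc = σ·2πR = (5.24×10^-6)·2π·(0.224) = 7.375×10^-6 C/m.
By Gauss's law (flux through the curved wall only), E·2πrL = λ_enc L/ε₀.
E = |λ_enc|/(2πε₀r) = (7.375e-6)/(2π·8.85×10^-12·0.776) = 1.71×10^5 N/C.

E ≈ 1.71×10^5 N/C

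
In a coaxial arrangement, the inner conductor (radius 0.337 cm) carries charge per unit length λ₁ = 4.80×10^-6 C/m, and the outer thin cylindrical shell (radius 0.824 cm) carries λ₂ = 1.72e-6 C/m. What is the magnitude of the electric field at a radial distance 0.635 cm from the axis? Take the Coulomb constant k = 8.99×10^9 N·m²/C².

Choose a coaxial cylinder of radius r = 0.635 cm (arbitrary length L) as the Gaussian surface (between the conductors, 0.337 cm < r < 0.824 cm).
Only the inner wire is enclosed; the outer shell contributes nothing inside itself. λ_enc = λ₁ = 4.80e-6 C/m.
Since E is radial and uniform over the curved surface, Φ = E·2πrL = Q_enc/ε₀ = λ_enc L/ε₀.
E = 2k|λ_enc|/r = 2(8.99×10^9)(4.80×10^-6)/(0.00635) = 1.36×10^7 N/C.

E = 1.36×10^7 V/m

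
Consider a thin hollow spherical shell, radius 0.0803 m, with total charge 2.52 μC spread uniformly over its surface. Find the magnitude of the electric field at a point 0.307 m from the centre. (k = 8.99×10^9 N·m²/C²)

E ≈ 2.40e5 N/C

Use a concentric Gaussian sphere at r = 0.307 m (r > 0.0803 m).
The entire shell is enclosed: Q_enc = 2.52e-6 C.
Since E is radial and uniform over the Gaussian sphere, Φ = E·4πr² = Q_enc/ε₀.
E = k|Q_enc|/r² = (8.99×10^9)(2.52×10^-6)/(0.307)² = 2.40×10^5 N/C.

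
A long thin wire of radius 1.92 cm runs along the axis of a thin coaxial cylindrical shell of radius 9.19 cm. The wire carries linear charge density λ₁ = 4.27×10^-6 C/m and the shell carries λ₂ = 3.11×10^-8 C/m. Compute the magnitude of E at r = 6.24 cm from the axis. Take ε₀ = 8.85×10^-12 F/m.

Coaxial Gaussian cylinder, radius r = 6.24 cm, length L (between the conductors, 1.92 cm < r < 9.19 cm).
The shell at 9.19 cm lies outside the Gaussian surface, so λ_enc = λ₁ = 4.27×10^-6 C/m.
Since E is radial and uniform over the curved surface, Φ = E·2πrL = Q_enc/ε₀ = λ_enc L/ε₀.
E = |λ_enc|/(2πε₀r) = (4.27×10^-6)/(2π·8.85×10^-12·0.0624) = 1.23×10^6 N/C.

E ≈ 1.23×10^6 N/C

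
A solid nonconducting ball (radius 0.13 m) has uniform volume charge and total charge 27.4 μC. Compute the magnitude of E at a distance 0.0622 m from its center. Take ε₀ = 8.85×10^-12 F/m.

E ≈ 6.98×10^6 V/m

Take a concentric spherical Gaussian surface of radius r = 0.0622 m (r < R).
For a uniform sphere the enclosed fraction is (r/R)³, so Q_enc = (27.4 μC)(0.0622/0.13)³ = 3.001e-6 C.
Gauss's law: E·4πr² = Q_enc/ε₀.
E = |Q_enc|/(4πε₀r²) = (3.001×10^-6)/(4π·8.85×10^-12·(0.0622)²) = 6.98×10^6 N/C.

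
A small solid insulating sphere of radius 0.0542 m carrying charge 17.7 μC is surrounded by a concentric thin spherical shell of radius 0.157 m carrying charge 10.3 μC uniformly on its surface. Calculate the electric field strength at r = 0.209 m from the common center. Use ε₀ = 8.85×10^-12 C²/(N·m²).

Use a concentric Gaussian sphere at r = 0.209 m (r > 0.157 m, enclosing both).
Q_enc = (17.7 μC) + (10.3 μC) = 2.80×10^-5 C.
Gauss's law: E·4πr² = Q_enc/ε₀.
E = |Q_enc|/(4πε₀r²) = (2.80×10^-5)/(4π·8.85×10^-12·(0.209)²) = 5.76e6 N/C.

E = 5.76e6 N/C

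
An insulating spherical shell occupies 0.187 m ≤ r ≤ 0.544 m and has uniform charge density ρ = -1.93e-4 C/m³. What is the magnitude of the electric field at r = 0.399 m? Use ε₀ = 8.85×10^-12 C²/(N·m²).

|E| = 2.60e6 N/C

Symmetry ⇒ E = E(r) r̂. Gaussian sphere of radius r = 0.399 m (within the shell material, 0.187 m < r < 0.544 m).
Enclosed charge is the volume from a to r: Q_enc = (4π/3)ρ(r³ − a³) = -4.607×10^-5 C.
Since E is radial and uniform over the Gaussian sphere, Φ = E·4πr² = Q_enc/ε₀.
E = |Q_enc|/(4πε₀r²) = (4.607×10^-5)/(4π·8.85×10^-12·(0.399)²) = 2.60×10^6 N/C.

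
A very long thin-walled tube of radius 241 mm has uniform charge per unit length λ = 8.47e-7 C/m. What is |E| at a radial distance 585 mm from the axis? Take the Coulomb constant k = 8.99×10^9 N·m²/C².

|E| ≈ 2.60e4 V/m

Choose a coaxial cylinder of radius r = 585 mm (arbitrary length L) as the Gaussian surface (r > 241 mm).
The full line charge is enclosed: λ_enc = 8.47×10^-7 C/m.
Gauss's law: E·2πrL = λ_enc L/ε₀.
E = 2k|λ_enc|/r = 2(8.99×10^9)(8.47e-7)/(0.585) = 2.60×10^4 N/C.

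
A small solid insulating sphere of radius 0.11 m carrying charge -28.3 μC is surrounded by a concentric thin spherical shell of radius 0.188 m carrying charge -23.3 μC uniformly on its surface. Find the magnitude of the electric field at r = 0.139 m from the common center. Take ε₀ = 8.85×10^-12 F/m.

E = 1.32e7 N/C

Symmetry ⇒ E = E(r) r̂. Gaussian sphere of radius r = 0.139 m (between the bodies, 0.11 m < r < 0.188 m).
Only the inner charge is enclosed; the outer shell contributes nothing inside itself. Q_enc = -28.3 μC = -2.83×10^-5 C.
Since E is radial and uniform over the Gaussian sphere, Φ = E·4πr² = Q_enc/ε₀.
E = |Q_enc|/(4πε₀r²) = (2.83×10^-5)/(4π·8.85×10^-12·(0.139)²) = 1.32×10^7 N/C.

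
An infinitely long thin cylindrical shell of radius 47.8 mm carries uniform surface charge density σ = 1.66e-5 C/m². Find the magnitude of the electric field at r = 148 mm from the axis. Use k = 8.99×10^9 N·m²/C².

By cylindrical symmetry E is radial; use a coaxial Gaussian cylinder of radius 148 mm and length L (r > 47.8 mm).
The whole shell is enclosed: λ_enc = σ·2πR = (1.66×10^-5)·2π·(0.0478) = 4.986×10^-6 C/m.
Since E is radial and uniform over the curved surface, Φ = E·2πrL = Q_enc/ε₀ = λ_enc L/ε₀.
E = 2k|λ_enc|/r = 2(8.99×10^9)(4.986×10^-6)/(0.148) = 6.06×10^5 N/C.

|E| ≈ 6.06×10^5 N/C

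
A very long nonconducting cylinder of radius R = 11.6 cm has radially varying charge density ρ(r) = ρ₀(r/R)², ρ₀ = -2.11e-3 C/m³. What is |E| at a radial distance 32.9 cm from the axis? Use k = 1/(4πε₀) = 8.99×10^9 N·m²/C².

|E| = 2.44e6 N/C

Choose a coaxial cylinder of radius r = 32.9 cm (arbitrary length L) as the Gaussian surface (r > R, full charge per length enclosed).
λ_enc = 2π ∫₀^R ρ₀(r'/R)^2 r' dr' = 2πρ₀R²/4 = -4.46×10^-5 C/m.
Since E is radial and uniform over the curved surface, Φ = E·2πrL = Q_enc/ε₀ = λ_enc L/ε₀.
E = 2k|λ_enc|/r = 2(8.99×10^9)(4.46×10^-5)/(0.329) = 2.44×10^6 N/C.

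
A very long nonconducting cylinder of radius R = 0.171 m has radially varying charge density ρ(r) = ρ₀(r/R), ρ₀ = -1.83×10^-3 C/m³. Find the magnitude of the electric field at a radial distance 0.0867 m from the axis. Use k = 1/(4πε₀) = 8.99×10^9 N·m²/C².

Coaxial Gaussian cylinder, radius r = 0.0867 m, length L (r < R).
λ_enc = ∫₀^r ρ(r')·2πr' dr' = (2πρ₀/R)·r^3/3 = -1.461e-5 C/m.
Applying ∮E·dA = Q_enc/ε₀ with the end caps contributing no flux:
E = 2k|λ_enc|/r = 2(8.99×10^9)(1.461×10^-5)/(0.0867) = 3.03×10^6 N/C.

|E| ≈ 3.03e6 V/m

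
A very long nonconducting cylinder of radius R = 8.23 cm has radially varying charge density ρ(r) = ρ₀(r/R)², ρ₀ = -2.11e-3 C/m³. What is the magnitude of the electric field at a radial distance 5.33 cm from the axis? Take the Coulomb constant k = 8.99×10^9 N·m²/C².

By cylindrical symmetry E is radial; use a coaxial Gaussian cylinder of radius 5.33 cm and length L (r < R).
λ_enc = ∫₀^r ρ(r')·2πr' dr' = (2πρ₀/R²)·r^4/4 = -3.949e-6 C/m.
By Gauss's law (flux through the curved wall only), E·2πrL = λ_enc L/ε₀.
E = 2k|λ_enc|/r = 2(8.99×10^9)(3.949e-6)/(0.0533) = 1.33e6 N/C.

E ≈ 1.33e6 N/C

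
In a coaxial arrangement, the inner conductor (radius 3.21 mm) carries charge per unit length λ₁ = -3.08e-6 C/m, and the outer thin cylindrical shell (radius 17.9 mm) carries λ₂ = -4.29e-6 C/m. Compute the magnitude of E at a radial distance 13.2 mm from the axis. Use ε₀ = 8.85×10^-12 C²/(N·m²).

Take a coaxial cylindrical Gaussian surface of radius r = 13.2 mm and length L (between the conductors, 3.21 mm < r < 17.9 mm).
Only the inner wire is enclosed; the outer shell contributes nothing inside itself. λ_enc = λ₁ = -3.08×10^-6 C/m.
Applying ∮E·dA = Q_enc/ε₀ with the end caps contributing no flux:
E = |λ_enc|/(2πε₀r) = (3.08e-6)/(2π·8.85×10^-12·0.0132) = 4.20×10^6 N/C.

4.20×10^6 V/m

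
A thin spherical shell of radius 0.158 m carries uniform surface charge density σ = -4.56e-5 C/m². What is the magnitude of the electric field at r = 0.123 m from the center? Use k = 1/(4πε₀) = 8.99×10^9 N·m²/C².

E = 0

Use a concentric Gaussian sphere at r = 0.123 m (inside the shell, r < 0.158 m).
No charge lies within this surface, so Q_enc = 0 and Gauss's law gives E·4πr² = 0 ⇒ E = 0.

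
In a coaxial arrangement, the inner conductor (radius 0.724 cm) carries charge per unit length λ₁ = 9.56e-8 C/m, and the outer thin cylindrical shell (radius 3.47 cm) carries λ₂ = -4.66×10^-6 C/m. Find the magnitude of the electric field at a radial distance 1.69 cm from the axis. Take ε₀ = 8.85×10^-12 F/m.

E = 1.02×10^5 N/C

Coaxial Gaussian cylinder, radius r = 1.69 cm, length L (between the conductors, 0.724 cm < r < 3.47 cm).
Only the inner wire is enclosed; the outer shell contributes nothing inside itself. λ_enc = λ₁ = 9.56×10^-8 C/m.
Applying ∮E·dA = Q_enc/ε₀ with the end caps contributing no flux:
E = |λ_enc|/(2πε₀r) = (9.56e-8)/(2π·8.85×10^-12·0.0169) = 1.02×10^5 N/C.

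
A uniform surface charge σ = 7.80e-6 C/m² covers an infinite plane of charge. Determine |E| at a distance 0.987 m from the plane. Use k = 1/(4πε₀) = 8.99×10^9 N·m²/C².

The symmetry is planar: E is normal to the sheet and the same magnitude on both sides. Take a pillbox straddling the sheet with end-cap area A.
Flux Φ = 2EA and Q_enc = σA, so 2EA = σA/ε₀ ⇒ E = |σ|/(2ε₀), independent of distance.
E = 2πk|σ| = 2π(8.99×10^9)(7.80e-6) = 4.41×10^5 N/C.

E = 4.41×10^5 N/C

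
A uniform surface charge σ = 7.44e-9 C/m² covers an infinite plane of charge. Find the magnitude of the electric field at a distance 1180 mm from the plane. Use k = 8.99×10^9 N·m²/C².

420 N/C

The symmetry is planar: E is normal to the sheet and the same magnitude on both sides. Take a pillbox straddling the sheet with end-cap area A.
Flux Φ = 2EA and Q_enc = σA, so 2EA = σA/ε₀ ⇒ E = |σ|/(2ε₀), independent of distance.
E = 2πk|σ| = 2π(8.99×10^9)(7.44×10^-9) = 420 N/C.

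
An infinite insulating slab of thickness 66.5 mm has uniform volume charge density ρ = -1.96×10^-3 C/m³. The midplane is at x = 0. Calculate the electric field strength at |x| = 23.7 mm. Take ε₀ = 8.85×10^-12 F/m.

By symmetry E is perpendicular to the slab. A Gaussian pillbox from −23.7 mm to +23.7 mm (face area A) lies entirely within the slab.
Q_enc = ρ·(2x)·A and flux = 2EA, so 2EA = 2ρxA/ε₀ ⇒ E = |ρ|x/ε₀.
E = (1.96×10^-3)(0.0237)/(8.85×10^-12) = 5.25e6 N/C.

E = 5.25e6 N/C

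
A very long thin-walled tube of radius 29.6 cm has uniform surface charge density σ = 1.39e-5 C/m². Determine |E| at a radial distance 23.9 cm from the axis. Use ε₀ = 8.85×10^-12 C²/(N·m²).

E = 0

Coaxial Gaussian cylinder, radius r = 23.9 cm, length L (r < 29.6 cm, inside the shell).
All the surface charge lies outside this cylinder: Q_enc = 0, hence E = 0.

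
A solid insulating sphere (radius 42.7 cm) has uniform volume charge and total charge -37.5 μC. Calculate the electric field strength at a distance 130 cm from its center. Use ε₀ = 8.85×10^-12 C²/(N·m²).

Take a concentric spherical Gaussian surface of radius r = 130 cm (r > R, so the entire charge is enclosed).
Q_enc = -37.5 μC = -3.75×10^-5 C.
Gauss's law: E·4πr² = Q_enc/ε₀.
E = |Q_enc|/(4πε₀r²) = (3.75×10^-5)/(4π·8.85×10^-12·(1.3)²) = 2.00×10^5 N/C.

|E| = 2.00e5 N/C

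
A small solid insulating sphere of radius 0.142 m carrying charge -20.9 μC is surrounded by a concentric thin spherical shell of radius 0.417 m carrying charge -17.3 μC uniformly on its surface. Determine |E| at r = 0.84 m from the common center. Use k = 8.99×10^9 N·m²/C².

E = 4.87×10^5 N/C

Symmetry ⇒ E = E(r) r̂. Gaussian sphere of radius r = 0.84 m (r > 0.417 m, enclosing both).
Q_enc = (-20.9 μC) + (-17.3 μC) = -3.82×10^-5 C.
Since E is radial and uniform over the Gaussian sphere, Φ = E·4πr² = Q_enc/ε₀.
E = k|Q_enc|/r² = (8.99×10^9)(3.82e-5)/(0.84)² = 4.87×10^5 N/C.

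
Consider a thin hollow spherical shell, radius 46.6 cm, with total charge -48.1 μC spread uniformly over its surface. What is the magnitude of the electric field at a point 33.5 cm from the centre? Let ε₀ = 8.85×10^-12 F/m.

E = 0 (no enclosed charge)

Take a concentric spherical Gaussian surface of radius r = 33.5 cm (inside the shell, r < 46.6 cm).
All the charge is outside the Gaussian surface: Q_enc = 0, hence E = 0 everywhere inside the shell.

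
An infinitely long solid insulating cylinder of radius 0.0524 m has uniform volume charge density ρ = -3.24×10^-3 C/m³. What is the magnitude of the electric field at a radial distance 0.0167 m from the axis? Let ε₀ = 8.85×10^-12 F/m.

E ≈ 3.06e6 N/C

Choose a coaxial cylinder of radius r = 0.0167 m (arbitrary length L) as the Gaussian surface (r < R).
Charge inside radius r per length L is ρ·πr²·L, so λ_enc = ρπr² = -2.839×10^-6 C/m.
Applying ∮E·dA = Q_enc/ε₀ with the end caps contributing no flux:
E = |λ_enc|/(2πε₀r) = (2.839×10^-6)/(2π·8.85×10^-12·0.0167) = 3.06e6 N/C.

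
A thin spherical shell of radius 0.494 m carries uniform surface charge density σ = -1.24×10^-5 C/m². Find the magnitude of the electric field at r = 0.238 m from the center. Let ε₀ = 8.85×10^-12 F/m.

E = 0 (no enclosed charge)

Use a concentric Gaussian sphere at r = 0.238 m (inside the shell, r < 0.494 m).
All the charge is outside the Gaussian surface: Q_enc = 0, hence E = 0 everywhere inside the shell.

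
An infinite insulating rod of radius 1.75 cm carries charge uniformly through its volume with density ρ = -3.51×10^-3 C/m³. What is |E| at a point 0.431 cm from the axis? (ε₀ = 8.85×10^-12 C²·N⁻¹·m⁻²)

E = 8.55e5 N/C

Coaxial Gaussian cylinder, radius r = 0.431 cm, length L (r < R).
Charge inside radius r per length L is ρ·πr²·L, so λ_enc = ρπr² = -2.048×10^-7 C/m.
Applying ∮E·dA = Q_enc/ε₀ with the end caps contributing no flux:
E = |λ_enc|/(2πε₀r) = (2.048e-7)/(2π·8.85×10^-12·0.00431) = 8.55×10^5 N/C.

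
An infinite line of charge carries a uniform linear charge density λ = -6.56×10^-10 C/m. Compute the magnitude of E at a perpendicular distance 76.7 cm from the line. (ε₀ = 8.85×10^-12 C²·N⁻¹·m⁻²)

Take a coaxial cylindrical Gaussian surface of radius r = 76.7 cm and length L.
Q_enc = λL, so λ_enc = -6.56×10^-10 C/m.
Since E is radial and uniform over the curved surface, Φ = E·2πrL = Q_enc/ε₀ = λ_enc L/ε₀.
E = |λ_enc|/(2πε₀r) = (6.56e-10)/(2π·8.85×10^-12·0.767) = 15.4 N/C.

E = 15.4 N/C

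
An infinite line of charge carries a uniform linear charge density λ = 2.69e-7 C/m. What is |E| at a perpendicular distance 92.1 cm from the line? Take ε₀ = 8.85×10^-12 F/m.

Choose a coaxial cylinder of radius r = 92.1 cm (arbitrary length L) as the Gaussian surface.
Q_enc = λL, so λ_enc = 2.69×10^-7 C/m.
Since E is radial and uniform over the curved surface, Φ = E·2πrL = Q_enc/ε₀ = λ_enc L/ε₀.
E = |λ_enc|/(2πε₀r) = (2.69e-7)/(2π·8.85×10^-12·0.921) = 5.25e3 N/C.

E ≈ 5.25×10^3 N/C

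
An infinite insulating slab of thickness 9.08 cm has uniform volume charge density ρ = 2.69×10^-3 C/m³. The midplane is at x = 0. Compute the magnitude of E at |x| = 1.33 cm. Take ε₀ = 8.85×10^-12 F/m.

By symmetry E is perpendicular to the slab. A Gaussian pillbox from −1.33 cm to +1.33 cm (face area A) lies entirely within the slab.
Q_enc = ρ·(2x)·A and flux = 2EA, so 2EA = 2ρxA/ε₀ ⇒ E = |ρ|x/ε₀.
E = (2.69×10^-3)(0.0133)/(8.85×10^-12) = 4.04×10^6 N/C.

|E| ≈ 4.04×10^6 V/m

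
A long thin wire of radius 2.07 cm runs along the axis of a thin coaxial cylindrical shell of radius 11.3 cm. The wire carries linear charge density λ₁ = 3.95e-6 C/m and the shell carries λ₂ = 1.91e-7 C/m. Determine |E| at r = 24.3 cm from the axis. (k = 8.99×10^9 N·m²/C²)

3.06×10^5 V/m

Take a coaxial cylindrical Gaussian surface of radius r = 24.3 cm and length L (r > 11.3 cm, enclosing both).
λ_enc = λ₁ + λ₂ = (3.95e-6) + (1.91×10^-7) = 4.141e-6 C/m.
Applying ∮E·dA = Q_enc/ε₀ with the end caps contributing no flux:
E = 2k|λ_enc|/r = 2(8.99×10^9)(4.141e-6)/(0.243) = 3.06×10^5 N/C.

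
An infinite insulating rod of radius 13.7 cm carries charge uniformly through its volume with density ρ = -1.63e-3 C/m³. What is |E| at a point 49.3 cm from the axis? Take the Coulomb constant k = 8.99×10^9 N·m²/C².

Choose a coaxial cylinder of radius r = 49.3 cm (arbitrary length L) as the Gaussian surface (r > 13.7 cm, full cross-section enclosed).
λ_enc = ρ·πR² = (-1.63e-3)π(0.137)² = -9.611e-5 C/m.
By Gauss's law (flux through the curved wall only), E·2πrL = λ_enc L/ε₀.
E = 2k|λ_enc|/r = 2(8.99×10^9)(9.611×10^-5)/(0.493) = 3.51×10^6 N/C.

|E| ≈ 3.51e6 N/C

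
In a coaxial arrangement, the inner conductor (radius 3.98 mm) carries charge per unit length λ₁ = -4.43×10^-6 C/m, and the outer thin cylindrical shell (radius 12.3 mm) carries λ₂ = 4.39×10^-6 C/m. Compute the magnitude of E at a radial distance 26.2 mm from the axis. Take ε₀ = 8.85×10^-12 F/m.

By cylindrical symmetry E is radial; use a coaxial Gaussian cylinder of radius 26.2 mm and length L (r > 12.3 mm, enclosing both).
λ_enc = λ₁ + λ₂ = (-4.43×10^-6) + (4.39e-6) = -4.00e-8 C/m.
Gauss's law: E·2πrL = λ_enc L/ε₀.
E = |λ_enc|/(2πε₀r) = (4.00×10^-8)/(2π·8.85×10^-12·0.0262) = 2.75e4 N/C.

E ≈ 2.75×10^4 N/C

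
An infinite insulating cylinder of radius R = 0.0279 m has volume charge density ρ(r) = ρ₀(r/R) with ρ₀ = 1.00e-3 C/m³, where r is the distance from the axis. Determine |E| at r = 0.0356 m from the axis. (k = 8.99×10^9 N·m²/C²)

|E| = 8.23e5 N/C

By cylindrical symmetry E is radial; use a coaxial Gaussian cylinder of radius 0.0356 m and length L (r > R, full charge per length enclosed).
λ_enc = 2π ∫₀^R ρ₀(r'/R)^1 r' dr' = 2πρ₀R²/3 = 1.63×10^-6 C/m.
Gauss's law: E·2πrL = λ_enc L/ε₀.
E = 2k|λ_enc|/r = 2(8.99×10^9)(1.63×10^-6)/(0.0356) = 8.23e5 N/C.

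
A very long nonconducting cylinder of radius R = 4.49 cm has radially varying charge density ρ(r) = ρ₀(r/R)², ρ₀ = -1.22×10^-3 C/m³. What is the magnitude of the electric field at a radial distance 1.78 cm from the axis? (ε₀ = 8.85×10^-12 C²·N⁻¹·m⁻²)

E ≈ 9.64e4 N/C

By cylindrical symmetry E is radial; use a coaxial Gaussian cylinder of radius 1.78 cm and length L (r < R).
Integrating ρ over the cross-section to radius r: λ_enc = (2πρ₀/R²) ∫₀^r r'^3 dr' = 2πρ₀ r^4/(4·R²) = -9.543e-8 C/m.
By Gauss's law (flux through the curved wall only), E·2πrL = λ_enc L/ε₀.
E = |λ_enc|/(2πε₀r) = (9.543×10^-8)/(2π·8.85×10^-12·0.0178) = 9.64e4 N/C.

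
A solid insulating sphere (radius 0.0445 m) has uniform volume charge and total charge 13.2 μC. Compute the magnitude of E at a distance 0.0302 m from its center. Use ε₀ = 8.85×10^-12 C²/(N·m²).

Use a concentric Gaussian sphere at r = 0.0302 m (r < R).
Only the charge within r is enclosed: Q_enc = Q·(r/R)³ = (13.2 μC)·(0.0302 m/0.0445 m)³ = 4.126×10^-6 C.
Applying ∮E·dA = Q_enc/ε₀ with Φ = E(4πr²):
E = |Q_enc|/(4πε₀r²) = (4.126×10^-6)/(4π·8.85×10^-12·(0.0302)²) = 4.07×10^7 N/C.

|E| ≈ 4.07e7 N/C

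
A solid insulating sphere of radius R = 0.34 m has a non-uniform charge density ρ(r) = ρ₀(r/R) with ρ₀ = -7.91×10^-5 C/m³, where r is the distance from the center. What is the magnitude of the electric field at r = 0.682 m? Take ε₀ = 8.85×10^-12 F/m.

Take a concentric spherical Gaussian surface of radius r = 0.682 m (r > R, all charge enclosed).
Q_enc = 4π ∫₀^R ρ₀(r'/R)^1 r'² dr' = 4πρ₀R³/4 = -9.767e-6 C.
Applying ∮E·dA = Q_enc/ε₀ with Φ = E(4πr²):
E = |Q_enc|/(4πε₀r²) = (9.767e-6)/(4π·8.85×10^-12·(0.682)²) = 1.89×10^5 N/C.

|E| ≈ 1.89×10^5 V/m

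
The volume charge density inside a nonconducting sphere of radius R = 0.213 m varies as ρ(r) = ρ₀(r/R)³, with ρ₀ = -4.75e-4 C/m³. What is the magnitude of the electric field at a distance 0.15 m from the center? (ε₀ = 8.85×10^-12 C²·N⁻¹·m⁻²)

Take a concentric spherical Gaussian surface of radius r = 0.15 m (r < R).
Integrate the density: Q_enc = 4π ∫₀^r ρ₀(r'/R)^3 r'² dr' = 4πρ₀ r^6/(6·R³) = -1.173×10^-6 C.
Since E is radial and uniform over the Gaussian sphere, Φ = E·4πr² = Q_enc/ε₀.
E = |Q_enc|/(4πε₀r²) = (1.173×10^-6)/(4π·8.85×10^-12·(0.15)²) = 4.69×10^5 N/C.

|E| ≈ 4.69×10^5 N/C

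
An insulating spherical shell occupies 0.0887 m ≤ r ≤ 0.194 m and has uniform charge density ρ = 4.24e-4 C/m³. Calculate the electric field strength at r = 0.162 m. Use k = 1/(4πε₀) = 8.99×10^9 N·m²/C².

By spherical symmetry E is radial; choose a Gaussian sphere of radius r = 0.162 m (within the shell material, 0.0887 m < r < 0.194 m).
Only the shell between 0.0887 m and r is enclosed: Q_enc = ρ·(4π/3)(r³ − a³) = (4.24×10^-4)·(4π/3)·((0.162)³ − (0.0887)³) = 6.311×10^-6 C.
By Gauss's law, ∮E·dA = E·4πr² = Q_enc/ε₀.
E = k|Q_enc|/r² = (8.99×10^9)(6.311e-6)/(0.162)² = 2.16×10^6 N/C.

2.16×10^6 V/m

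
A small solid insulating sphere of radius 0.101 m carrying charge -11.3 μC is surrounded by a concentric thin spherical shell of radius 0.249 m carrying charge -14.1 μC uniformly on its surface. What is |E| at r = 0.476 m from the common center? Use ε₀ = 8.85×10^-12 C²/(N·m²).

Take a concentric spherical Gaussian surface of radius r = 0.476 m (r > 0.249 m, enclosing both).
Q_enc = (-11.3 μC) + (-14.1 μC) = -2.54e-5 C.
Since E is radial and uniform over the Gaussian sphere, Φ = E·4πr² = Q_enc/ε₀.
E = |Q_enc|/(4πε₀r²) = (2.54×10^-5)/(4π·8.85×10^-12·(0.476)²) = 1.01×10^6 N/C.

E ≈ 1.01×10^6 N/C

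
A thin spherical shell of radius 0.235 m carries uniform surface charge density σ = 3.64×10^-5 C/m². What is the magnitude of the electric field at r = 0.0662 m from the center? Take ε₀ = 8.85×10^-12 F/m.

By spherical symmetry E is radial; choose a Gaussian sphere of radius r = 0.0662 m (inside the shell, r < 0.235 m).
No charge lies within this surface, so Q_enc = 0 and Gauss's law gives E·4πr² = 0 ⇒ E = 0.

E = 0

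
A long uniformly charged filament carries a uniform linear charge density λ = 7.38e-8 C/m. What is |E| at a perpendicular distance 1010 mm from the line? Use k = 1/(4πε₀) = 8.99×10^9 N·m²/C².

Take a coaxial cylindrical Gaussian surface of radius r = 1010 mm and length L.
Q_enc = λL, so λ_enc = 7.38×10^-8 C/m.
Since E is radial and uniform over the curved surface, Φ = E·2πrL = Q_enc/ε₀ = λ_enc L/ε₀.
E = 2k|λ_enc|/r = 2(8.99×10^9)(7.38e-8)/(1.01) = 1.31e3 N/C.

|E| = 1.31×10^3 N/C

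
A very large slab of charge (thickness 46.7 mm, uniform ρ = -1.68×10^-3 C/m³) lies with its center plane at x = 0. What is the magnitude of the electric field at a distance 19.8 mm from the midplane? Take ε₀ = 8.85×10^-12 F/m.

By symmetry E is perpendicular to the slab. A Gaussian pillbox from −19.8 mm to +19.8 mm (face area A) lies entirely within the slab.
Q_enc = ρ·(2x)·A and flux = 2EA, so 2EA = 2ρxA/ε₀ ⇒ E = |ρ|x/ε₀.
E = (1.68×10^-3)(0.0198)/(8.85×10^-12) = 3.76×10^6 N/C.

|E| = 3.76×10^6 V/m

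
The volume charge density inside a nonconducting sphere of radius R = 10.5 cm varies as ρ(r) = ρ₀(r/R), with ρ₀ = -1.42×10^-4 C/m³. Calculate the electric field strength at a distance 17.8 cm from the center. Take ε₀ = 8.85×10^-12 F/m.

E = 1.47×10^5 N/C

Use a concentric Gaussian sphere at r = 17.8 cm (r > R, all charge enclosed).
Q_enc = 4π ∫₀^R ρ₀(r'/R)^1 r'² dr' = 4πρ₀R³/4 = -5.164e-7 C.
Gauss's law: E·4πr² = Q_enc/ε₀.
E = |Q_enc|/(4πε₀r²) = (5.164×10^-7)/(4π·8.85×10^-12·(0.178)²) = 1.47e5 N/C.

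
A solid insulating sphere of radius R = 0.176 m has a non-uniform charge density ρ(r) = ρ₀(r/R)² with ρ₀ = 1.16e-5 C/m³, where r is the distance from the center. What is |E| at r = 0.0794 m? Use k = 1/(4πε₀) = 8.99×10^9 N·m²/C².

|E| ≈ 4.24×10^3 N/C

By spherical symmetry E is radial; choose a Gaussian sphere of radius r = 0.0794 m (r < R).
Integrate the density: Q_enc = 4π ∫₀^r ρ₀(r'/R)^2 r'² dr' = 4πρ₀ r^5/(5·R²) = 2.97×10^-9 C.
By Gauss's law, ∮E·dA = E·4πr² = Q_enc/ε₀.
E = k|Q_enc|/r² = (8.99×10^9)(2.97×10^-9)/(0.0794)² = 4.24×10^3 N/C.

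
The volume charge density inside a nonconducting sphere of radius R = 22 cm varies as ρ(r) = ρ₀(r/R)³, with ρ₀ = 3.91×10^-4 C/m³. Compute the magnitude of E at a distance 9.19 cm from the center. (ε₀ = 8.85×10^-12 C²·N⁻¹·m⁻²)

Take a concentric spherical Gaussian surface of radius r = 9.19 cm (r < R).
Q_enc = ∫₀^r ρ(r')·4πr'² dr' = (4πρ₀/R³) ∫₀^r r'^5 dr' = 4πρ₀ r^6/(6·R³) = 4.633e-8 C.
Applying ∮E·dA = Q_enc/ε₀ with Φ = E(4πr²):
E = |Q_enc|/(4πε₀r²) = (4.633×10^-8)/(4π·8.85×10^-12·(0.0919)²) = 4.93×10^4 N/C.

E = 4.93×10^4 N/C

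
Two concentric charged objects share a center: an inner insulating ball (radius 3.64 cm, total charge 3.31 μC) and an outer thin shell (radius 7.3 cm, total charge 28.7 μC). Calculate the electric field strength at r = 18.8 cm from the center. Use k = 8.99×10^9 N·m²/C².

E = 8.14×10^6 N/C

Take a concentric spherical Gaussian surface of radius r = 18.8 cm (r > 7.3 cm, enclosing both).
Q_enc = (3.31 μC) + (28.7 μC) = 3.201×10^-5 C.
Applying ∮E·dA = Q_enc/ε₀ with Φ = E(4πr²):
E = k|Q_enc|/r² = (8.99×10^9)(3.201×10^-5)/(0.188)² = 8.14e6 N/C.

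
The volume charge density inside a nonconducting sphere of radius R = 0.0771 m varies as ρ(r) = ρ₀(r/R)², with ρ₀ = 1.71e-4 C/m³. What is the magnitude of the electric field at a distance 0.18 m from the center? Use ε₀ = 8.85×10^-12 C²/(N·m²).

|E| = 5.47e4 V/m

Use a concentric Gaussian sphere at r = 0.18 m (r > R, all charge enclosed).
Q_enc = 4π ∫₀^R ρ₀(r'/R)^2 r'² dr' = 4πρ₀R³/5 = 1.97×10^-7 C.
Gauss's law: E·4πr² = Q_enc/ε₀.
E = |Q_enc|/(4πε₀r²) = (1.97×10^-7)/(4π·8.85×10^-12·(0.18)²) = 5.47×10^4 N/C.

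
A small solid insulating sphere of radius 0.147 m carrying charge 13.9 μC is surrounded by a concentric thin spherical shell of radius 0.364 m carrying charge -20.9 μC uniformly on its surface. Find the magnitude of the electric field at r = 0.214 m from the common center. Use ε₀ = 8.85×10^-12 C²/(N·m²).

2.73×10^6 N/C

Use a concentric Gaussian sphere at r = 0.214 m (between the bodies, 0.147 m < r < 0.364 m).
Only the inner charge is enclosed; the outer shell contributes nothing inside itself. Q_enc = 13.9 μC = 1.39×10^-5 C.
By Gauss's law, ∮E·dA = E·4πr² = Q_enc/ε₀.
E = |Q_enc|/(4πε₀r²) = (1.39e-5)/(4π·8.85×10^-12·(0.214)²) = 2.73×10^6 N/C.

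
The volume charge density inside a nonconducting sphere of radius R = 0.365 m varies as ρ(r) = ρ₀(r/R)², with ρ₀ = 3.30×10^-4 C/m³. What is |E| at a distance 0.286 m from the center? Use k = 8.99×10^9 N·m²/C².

By spherical symmetry E is radial; choose a Gaussian sphere of radius r = 0.286 m (r < R).
Q_enc = ∫₀^r ρ(r')·4πr'² dr' = (4πρ₀/R²) ∫₀^r r'^4 dr' = 4πρ₀ r^5/(5·R²) = 1.191×10^-5 C.
Applying ∮E·dA = Q_enc/ε₀ with Φ = E(4πr²):
E = k|Q_enc|/r² = (8.99×10^9)(1.191e-5)/(0.286)² = 1.31e6 N/C.

|E| = 1.31×10^6 N/C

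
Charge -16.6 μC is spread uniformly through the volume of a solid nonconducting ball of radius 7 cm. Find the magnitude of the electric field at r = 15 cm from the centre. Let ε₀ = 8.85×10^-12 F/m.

Symmetry ⇒ E = E(r) r̂. Gaussian sphere of radius r = 15 cm (r > R, so the entire charge is enclosed).
Q_enc = -16.6 μC = -1.66×10^-5 C.
Applying ∮E·dA = Q_enc/ε₀ with Φ = E(4πr²):
E = |Q_enc|/(4πε₀r²) = (1.66×10^-5)/(4π·8.85×10^-12·(0.15)²) = 6.63e6 N/C.

|E| ≈ 6.63×10^6 V/m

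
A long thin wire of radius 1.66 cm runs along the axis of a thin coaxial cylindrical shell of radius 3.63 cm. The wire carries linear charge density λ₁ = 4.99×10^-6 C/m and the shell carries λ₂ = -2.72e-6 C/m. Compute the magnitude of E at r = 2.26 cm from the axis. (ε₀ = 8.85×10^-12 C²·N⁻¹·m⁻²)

E ≈ 3.97×10^6 V/m

Take a coaxial cylindrical Gaussian surface of radius r = 2.26 cm and length L (between the conductors, 1.66 cm < r < 3.63 cm).
The shell at 3.63 cm lies outside the Gaussian surface, so λ_enc = λ₁ = 4.99×10^-6 C/m.
Gauss's law: E·2πrL = λ_enc L/ε₀.
E = |λ_enc|/(2πε₀r) = (4.99×10^-6)/(2π·8.85×10^-12·0.0226) = 3.97×10^6 N/C.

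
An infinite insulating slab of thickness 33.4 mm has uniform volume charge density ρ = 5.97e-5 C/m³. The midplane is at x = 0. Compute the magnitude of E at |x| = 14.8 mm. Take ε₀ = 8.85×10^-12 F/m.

By symmetry E is perpendicular to the slab. A Gaussian pillbox from −14.8 mm to +14.8 mm (face area A) lies entirely within the slab.
Q_enc = ρ·(2x)·A and flux = 2EA, so 2EA = 2ρxA/ε₀ ⇒ E = |ρ|x/ε₀.
E = (5.97e-5)(0.0148)/(8.85×10^-12) = 9.98e4 N/C.

|E| ≈ 9.98e4 V/m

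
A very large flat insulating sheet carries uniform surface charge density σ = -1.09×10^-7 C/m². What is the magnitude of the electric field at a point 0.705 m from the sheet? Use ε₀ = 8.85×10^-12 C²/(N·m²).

Choose a cylindrical pillbox piercing the sheet, end faces (area A) parallel to it.
Flux Φ = 2EA and Q_enc = σA, so 2EA = σA/ε₀ ⇒ E = |σ|/(2ε₀), independent of distance.
E = |σ|/(2ε₀) = (1.09×10^-7)/(2·8.85×10^-12) = 6.16e3 N/C.

|E| ≈ 6.16e3 V/m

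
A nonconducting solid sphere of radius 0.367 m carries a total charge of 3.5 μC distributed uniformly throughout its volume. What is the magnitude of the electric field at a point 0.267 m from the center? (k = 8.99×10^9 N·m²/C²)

Use a concentric Gaussian sphere at r = 0.267 m (r < R).
For a uniform sphere the enclosed fraction is (r/R)³, so Q_enc = (3.5 μC)(0.267/0.367)³ = 1.348×10^-6 C.
Gauss's law: E·4πr² = Q_enc/ε₀.
E = k|Q_enc|/r² = (8.99×10^9)(1.348×10^-6)/(0.267)² = 1.70×10^5 N/C.

|E| ≈ 1.70×10^5 V/m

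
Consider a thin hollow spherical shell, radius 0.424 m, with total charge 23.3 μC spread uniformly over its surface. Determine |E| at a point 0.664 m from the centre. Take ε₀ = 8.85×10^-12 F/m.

|E| ≈ 4.75e5 N/C

Symmetry ⇒ E = E(r) r̂. Gaussian sphere of radius r = 0.664 m (r > 0.424 m).
The entire shell is enclosed: Q_enc = 2.33×10^-5 C.
By Gauss's law, ∮E·dA = E·4πr² = Q_enc/ε₀.
E = |Q_enc|/(4πε₀r²) = (2.33e-5)/(4π·8.85×10^-12·(0.664)²) = 4.75e5 N/C.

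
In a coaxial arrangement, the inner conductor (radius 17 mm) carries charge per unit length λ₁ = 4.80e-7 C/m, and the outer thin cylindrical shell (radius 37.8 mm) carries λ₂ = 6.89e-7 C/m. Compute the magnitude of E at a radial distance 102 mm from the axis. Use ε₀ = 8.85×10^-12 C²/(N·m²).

Choose a coaxial cylinder of radius r = 102 mm (arbitrary length L) as the Gaussian surface (r > 37.8 mm, enclosing both).
λ_enc = λ₁ + λ₂ = (4.80×10^-7) + (6.89×10^-7) = 1.169e-6 C/m.
Applying ∮E·dA = Q_enc/ε₀ with the end caps contributing no flux:
E = |λ_enc|/(2πε₀r) = (1.169e-6)/(2π·8.85×10^-12·0.102) = 2.06×10^5 N/C.

|E| ≈ 2.06e5 V/m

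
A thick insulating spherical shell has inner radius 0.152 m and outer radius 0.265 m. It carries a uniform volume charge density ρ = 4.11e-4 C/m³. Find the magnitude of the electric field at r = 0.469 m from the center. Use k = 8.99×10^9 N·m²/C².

Use a concentric Gaussian sphere at r = 0.469 m (r > 0.265 m, enclosing the whole shell).
Q_enc = ρ·(4π/3)(b³ − a³) = (4.11×10^-4)·(4π/3)·((0.265)³ − (0.152)³) = 2.599e-5 C.
Gauss's law: E·4πr² = Q_enc/ε₀.
E = k|Q_enc|/r² = (8.99×10^9)(2.599×10^-5)/(0.469)² = 1.06×10^6 N/C.

|E| ≈ 1.06×10^6 N/C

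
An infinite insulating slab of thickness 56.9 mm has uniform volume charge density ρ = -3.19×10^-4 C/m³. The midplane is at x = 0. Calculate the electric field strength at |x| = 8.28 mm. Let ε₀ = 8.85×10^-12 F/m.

|E| ≈ 2.98e5 N/C

By symmetry E is perpendicular to the slab. A Gaussian pillbox from −8.28 mm to +8.28 mm (face area A) lies entirely within the slab.
Q_enc = ρ·(2x)·A and flux = 2EA, so 2EA = 2ρxA/ε₀ ⇒ E = |ρ|x/ε₀.
E = (3.19×10^-4)(0.00828)/(8.85×10^-12) = 2.98e5 N/C.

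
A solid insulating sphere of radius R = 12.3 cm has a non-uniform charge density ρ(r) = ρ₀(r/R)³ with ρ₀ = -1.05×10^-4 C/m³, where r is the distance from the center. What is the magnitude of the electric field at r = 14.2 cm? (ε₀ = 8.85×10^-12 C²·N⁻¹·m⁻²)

Take a concentric spherical Gaussian surface of radius r = 14.2 cm (r > R, all charge enclosed).
Q_enc = 4π ∫₀^R ρ₀(r'/R)^3 r'² dr' = 4πρ₀R³/6 = -4.092×10^-7 C.
Since E is radial and uniform over the Gaussian sphere, Φ = E·4πr² = Q_enc/ε₀.
E = |Q_enc|/(4πε₀r²) = (4.092e-7)/(4π·8.85×10^-12·(0.142)²) = 1.82e5 N/C.

1.82e5 N/C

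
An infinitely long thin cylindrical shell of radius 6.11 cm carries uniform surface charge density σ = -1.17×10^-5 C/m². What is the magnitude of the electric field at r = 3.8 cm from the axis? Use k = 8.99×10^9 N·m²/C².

By cylindrical symmetry E is radial; use a coaxial Gaussian cylinder of radius 3.8 cm and length L (r < 6.11 cm, inside the shell).
All the surface charge lies outside this cylinder: Q_enc = 0, hence E = 0.

|E| = 0 N/C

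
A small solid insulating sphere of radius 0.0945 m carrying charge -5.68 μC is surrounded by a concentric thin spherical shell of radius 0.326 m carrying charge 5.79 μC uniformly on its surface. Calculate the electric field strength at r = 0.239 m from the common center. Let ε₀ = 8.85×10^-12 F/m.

By spherical symmetry E is radial; choose a Gaussian sphere of radius r = 0.239 m (between the bodies, 0.0945 m < r < 0.326 m).
Only the inner charge is enclosed; the outer shell contributes nothing inside itself. Q_enc = -5.68 μC = -5.68e-6 C.
Gauss's law: E·4πr² = Q_enc/ε₀.
E = |Q_enc|/(4πε₀r²) = (5.68×10^-6)/(4π·8.85×10^-12·(0.239)²) = 8.94×10^5 N/C.

8.94×10^5 V/m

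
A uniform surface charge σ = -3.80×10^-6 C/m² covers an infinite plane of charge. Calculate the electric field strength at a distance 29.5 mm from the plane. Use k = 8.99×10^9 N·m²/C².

The symmetry is planar: E is normal to the sheet and the same magnitude on both sides. Take a pillbox straddling the sheet with end-cap area A.
Only the two end caps contribute flux: Φ = 2EA. With Q_enc = σA, Gauss's law gives E = |σ|/(2ε₀).
E = 2πk|σ| = 2π(8.99×10^9)(3.80×10^-6) = 2.15×10^5 N/C.

|E| = 2.15×10^5 N/C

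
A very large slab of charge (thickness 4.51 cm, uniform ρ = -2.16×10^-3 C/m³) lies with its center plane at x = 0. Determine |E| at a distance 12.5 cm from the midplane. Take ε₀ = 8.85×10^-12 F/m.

The point |x| = 12.5 cm lies outside the slab (half-thickness 0.02255 m). A symmetric pillbox spanning the full slab encloses Q_enc = ρ·d·A.
Flux = 2EA ⇒ E = |ρ|d/(2ε₀), independent of distance outside.
E = (2.16e-3)(0.0451)/(2·8.85×10^-12) = 5.50×10^6 N/C.

E ≈ 5.50e6 V/m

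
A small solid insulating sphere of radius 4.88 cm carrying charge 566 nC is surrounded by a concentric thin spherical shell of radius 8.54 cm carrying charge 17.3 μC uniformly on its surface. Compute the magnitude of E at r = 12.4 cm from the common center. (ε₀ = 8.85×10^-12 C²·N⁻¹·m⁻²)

|E| = 1.04×10^7 N/C

By spherical symmetry E is radial; choose a Gaussian sphere of radius r = 12.4 cm (r > 8.54 cm, enclosing both).
Q_enc = (566 nC) + (17.3 μC) = 1.787e-5 C.
By Gauss's law, ∮E·dA = E·4πr² = Q_enc/ε₀.
E = |Q_enc|/(4πε₀r²) = (1.787×10^-5)/(4π·8.85×10^-12·(0.124)²) = 1.04×10^7 N/C.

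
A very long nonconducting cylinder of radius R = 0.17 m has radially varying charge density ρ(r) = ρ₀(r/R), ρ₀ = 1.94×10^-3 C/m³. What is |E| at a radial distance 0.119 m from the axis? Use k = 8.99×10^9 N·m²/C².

|E| ≈ 6.09×10^6 N/C

By cylindrical symmetry E is radial; use a coaxial Gaussian cylinder of radius 0.119 m and length L (r < R).
λ_enc = ∫₀^r ρ(r')·2πr' dr' = (2πρ₀/R)·r^3/3 = 4.028×10^-5 C/m.
Since E is radial and uniform over the curved surface, Φ = E·2πrL = Q_enc/ε₀ = λ_enc L/ε₀.
E = 2k|λ_enc|/r = 2(8.99×10^9)(4.028e-5)/(0.119) = 6.09×10^6 N/C.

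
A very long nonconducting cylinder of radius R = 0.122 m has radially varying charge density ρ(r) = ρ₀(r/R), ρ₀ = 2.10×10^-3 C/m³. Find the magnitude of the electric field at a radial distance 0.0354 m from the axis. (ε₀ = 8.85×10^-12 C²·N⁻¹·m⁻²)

E ≈ 8.12e5 N/C

Coaxial Gaussian cylinder, radius r = 0.0354 m, length L (r < R).
Integrating ρ over the cross-section to radius r: λ_enc = (2πρ₀/R) ∫₀^r r'^2 dr' = 2πρ₀ r^3/(3·R) = 1.599×10^-6 C/m.
Since E is radial and uniform over the curved surface, Φ = E·2πrL = Q_enc/ε₀ = λ_enc L/ε₀.
E = |λ_enc|/(2πε₀r) = (1.599×10^-6)/(2π·8.85×10^-12·0.0354) = 8.12×10^5 N/C.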